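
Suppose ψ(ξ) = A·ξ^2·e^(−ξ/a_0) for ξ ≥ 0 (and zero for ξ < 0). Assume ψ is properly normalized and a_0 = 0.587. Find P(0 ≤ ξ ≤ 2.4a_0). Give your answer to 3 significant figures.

P = ∫_{0}^{2.4a_0} |ψ(ξ)|² dξ.
Since A² = 1/(3·a_0^5/4), this is the region integral divided by the full normalization integral.
Let u = ξ/a_0; then A² and the length scale cancel, so P = ∫_{0}^{2.4} u^4·e^(-2·u) du ÷ ∫_{0}^{∞} u^4·e^(-2·u) du.
Using ∫ u^4·e^(-2·u) du = -(u^4/2 + u^3 + 3·u^2/2 + 3·u/2 + 3/4)·e^(-2·u), the numerator is ≈ 0.39281 and the denominator is 3/4.
Taking the ratio, P = 0.5237.

P ≈ 0.524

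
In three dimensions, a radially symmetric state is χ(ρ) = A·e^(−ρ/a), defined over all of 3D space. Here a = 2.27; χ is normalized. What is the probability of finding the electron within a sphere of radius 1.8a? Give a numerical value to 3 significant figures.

With dV = 4πρ²dρ, the probability is ∫|χ|² dV over ρ ≤ 1.8a.
A² is fixed by ∫₀^∞ 4πρ²|χ|² dρ = 1, i.e. A² = (π·a^3)^(−1).
Let u = ρ/a; then A², 4π and the length scale all cancel, so P = ∫_{0}^{1.8} u^2·e^(-2·u) du ÷ ∫_{0}^{∞} u^2·e^(-2·u) du.
An antiderivative of u^2·e^(-2·u) is -(2·u^2 + 2·u + 1)·e^(-2·u)/4; evaluating from 0 to 1.8 gives 1/4 - 277·e^(-18/5)/100, while the full integral is 1/4.
This evaluates to P = 0.6973.

P ≈ 0.697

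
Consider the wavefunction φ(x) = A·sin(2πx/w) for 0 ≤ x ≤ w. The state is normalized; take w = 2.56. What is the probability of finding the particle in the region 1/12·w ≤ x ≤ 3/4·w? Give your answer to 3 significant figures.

|φ|² is the probability density, so P = ∫_{1/12·w}^{3/4·w} |φ|² dx.
The normalization integral ∫|φ|²dx over the whole domain equals w/2·A², and A² cancels in the ratio.
Let u = x/w; then A² and the length scale cancel, so P = ∫_{1/12}^{3/4} sin(2·π·u)^2 du ÷ ∫_{0}^{1} sin(2·π·u)^2 du.
Using ∫ sin(2·π·u)^2 du = u/2 - sin(4·π·u)/(8·π), the numerator is √(3)/(16·π) + 1/3 and the denominator is 1/2.
This works out to P = √(3)/(8·π) + 2/3.

P ≈ 0.736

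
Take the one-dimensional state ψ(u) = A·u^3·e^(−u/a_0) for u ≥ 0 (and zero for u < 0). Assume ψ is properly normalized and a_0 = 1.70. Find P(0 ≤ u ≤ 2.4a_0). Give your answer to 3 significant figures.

P ≈ 0.209

|ψ|² is the probability density, so P = ∫_{0}^{2.4a_0} |ψ|² du.
With A² fixed by ∫|ψ|² = 1, i.e. A² = (45·a_0^7/8)^(−1), substitute and integrate.
Let t = u/a_0; then A² and the length scale cancel, so P = ∫_{0}^{2.4} t^6·e^(-2·t) dt ÷ ∫_{0}^{∞} t^6·e^(-2·t) dt.
With ∫ t^6·e^(-2·t) dt = -(4·t^6 + 12·t^5 + 30·t^4 + 60·t^3 + 90·t^2 + 90·t + 45)·e^(-2·t)/8 + C, the region integral is ≈ 1.1767 and the full one is 45/8.
Taking the ratio, P = 0.2092.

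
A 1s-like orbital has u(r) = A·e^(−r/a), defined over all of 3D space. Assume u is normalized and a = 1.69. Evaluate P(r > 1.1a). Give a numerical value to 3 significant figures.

P ≈ 0.623

Integrate the radial probability density 4πr²|u|² over r > 1.1a.
The full normalization integral is A²·[π·a^3] = 1, fixing A².
In terms of t = r/a (A², 4π and the length scale all cancel between numerator and denominator), P = [∫_{1.1}^{∞} t^2·e^(-2·t) dt] / [∫_{0}^{∞} t^2·e^(-2·t) dt].
An antiderivative of t^2·e^(-2·t) is -(2·t^2 + 2·t + 1)·e^(-2·t)/4; evaluating from 1.1 to ∞ gives 281·e^(-11/5)/200, while the full integral is 1/4.
Taking the ratio yields P = 0.6227.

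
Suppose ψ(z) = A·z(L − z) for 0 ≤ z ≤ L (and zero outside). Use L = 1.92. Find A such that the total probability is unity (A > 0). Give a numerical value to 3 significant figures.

Require ∫ |ψ|² dz = 1 over the whole domain.
Expanding the polynomial and integrating term by term, with ψ = A·z(L − z), the integral evaluates to A²·[L^5/30].
Hence A² = 1/[L^5/30].
With L = 1.92: A² = 1.150 and A = 1.072.

A ≈ 1.07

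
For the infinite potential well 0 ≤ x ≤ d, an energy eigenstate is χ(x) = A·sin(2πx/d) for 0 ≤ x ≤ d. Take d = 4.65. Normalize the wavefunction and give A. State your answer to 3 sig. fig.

We need A² ∫|f|² dx = 1, taking the integral from 0 to d.
Carrying out the integral gives A² · d/2.
With d = 4.65: A² = 0.4301 and A = 0.6558.

A ≈ 0.656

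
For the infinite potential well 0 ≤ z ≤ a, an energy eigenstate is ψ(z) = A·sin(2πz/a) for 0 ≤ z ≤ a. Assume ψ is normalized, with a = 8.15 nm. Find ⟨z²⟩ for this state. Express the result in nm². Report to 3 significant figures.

The expectation value is the |ψ|²-weighted average of z^2: ∫ z^2|ψ|² dz.
Since the A² factors cancel between numerator and denominator, ⟨z²⟩ = -a^2/(8·π^2) + a^2/3.
Putting a = 8.15 gives 21.30.

⟨z^2⟩ ≈ 21.3 nm^2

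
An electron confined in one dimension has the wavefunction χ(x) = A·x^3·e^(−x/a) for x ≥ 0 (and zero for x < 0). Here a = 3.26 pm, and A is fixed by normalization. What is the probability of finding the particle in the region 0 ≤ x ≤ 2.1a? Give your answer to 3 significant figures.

|χ|² is the probability density, so P = ∫_{0}^{2.1a} |χ|² dx.
Since A² = 1/(45·a^7/8), this is the region integral divided by the full normalization integral.
Let u = x/a; then A² and the length scale cancel, so P = ∫_{0}^{2.1} u^6·e^(-2·u) du ÷ ∫_{0}^{∞} u^6·e^(-2·u) du.
An antiderivative of u^6·e^(-2·u) is -(4·u^6 + 12·u^5 + 30·u^4 + 60·u^3 + 90·u^2 + 90·u + 45)·e^(-2·u)/8; evaluating from 0 to 2.1 gives ≈ 0.74552, while the full integral is 45/8.
This works out to P = 0.1325.

P ≈ 0.133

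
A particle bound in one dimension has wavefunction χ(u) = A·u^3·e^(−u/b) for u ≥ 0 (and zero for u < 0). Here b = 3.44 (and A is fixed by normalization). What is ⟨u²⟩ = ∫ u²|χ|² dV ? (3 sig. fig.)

⟨u^2⟩ ≈ 166

The expectation value is the |χ|²-weighted average of u^2: ∫ u^2|χ|² du.
With ∫₀^∞ u^8 e^(−αu) du = 8!/α^9, since the A² factors cancel between numerator and denominator, ⟨u²⟩ = 14·b^2.
With b = 3.44, ⟨u^2⟩ = 165.7.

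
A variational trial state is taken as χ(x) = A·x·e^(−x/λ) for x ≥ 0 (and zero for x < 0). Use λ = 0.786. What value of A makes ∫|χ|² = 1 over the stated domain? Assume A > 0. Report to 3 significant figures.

The normalization condition is ∫|χ|² dx = 1 from 0 to ∞.
The integral (without the A² prefactor) comes out to λ^3/4.
Setting this equal to 1 gives A² = 1/(λ^3/4).
Plugging in λ = 0.786 yields A = 2.870.

A ≈ 2.87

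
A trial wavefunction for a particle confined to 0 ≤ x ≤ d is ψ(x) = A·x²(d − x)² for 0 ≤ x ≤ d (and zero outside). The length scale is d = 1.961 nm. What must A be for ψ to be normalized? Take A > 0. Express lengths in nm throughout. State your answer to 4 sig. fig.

Normalization requires ∫|ψ|² dx = 1, integrated from 0 to d.
Carrying out the integral gives A² · d^9/630.
So A² = (d^9/630)^(−1).
Plugging in d = 1.961 yields A = 1.2121.

A ≈ 1.212 nm^(-9/2)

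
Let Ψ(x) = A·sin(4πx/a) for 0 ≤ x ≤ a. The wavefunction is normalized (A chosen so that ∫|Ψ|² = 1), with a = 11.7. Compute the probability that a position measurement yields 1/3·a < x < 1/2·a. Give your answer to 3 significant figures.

P = ∫_{1/3·a}^{1/2·a} |Ψ(x)|² dx.
With A² fixed by ∫|Ψ|² = 1, i.e. A² = (a/2)^(−1), substitute and integrate.
In terms of u = x/a (A² and the length scale cancel between numerator and denominator), P = [∫_{1/3}^{1/2} sin(4·π·u)^2 du] / [∫_{0}^{1} sin(4·π·u)^2 du].
Using ∫ sin(4·π·u)^2 du = u/2 - sin(4·π·u)·cos(4·π·u)/(8·π), the numerator is √(3)/(32·π) + 1/12 and the denominator is 1/2.
This works out to P = (√(3)/16 + π/6)/π.

P ≈ 0.201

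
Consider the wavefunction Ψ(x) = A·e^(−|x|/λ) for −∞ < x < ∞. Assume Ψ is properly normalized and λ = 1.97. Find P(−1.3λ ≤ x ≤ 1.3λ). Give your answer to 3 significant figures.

P ≈ 0.926

|Ψ|² is the probability density, so P = ∫_{−1.3λ}^{1.3λ} |Ψ|² dx.
With A² fixed by ∫|Ψ|² = 1, i.e. A² = (λ)^(−1), substitute and integrate.
By symmetry take twice the x ≥ 0 contribution in numerator and denominator; the 2's cancel. Let u = x/λ; then A² and the length scale cancel, so P = ∫_{0}^{1.3} e^(-2·u) du ÷ ∫_{0}^{∞} e^(-2·u) du.
With ∫ e^(-2·u) du = -e^(-2·u)/2 + C, the region integral is 1/2 - e^(-13/5)/2 and the full one is 1/2.
Taking the ratio, P = 0.9257.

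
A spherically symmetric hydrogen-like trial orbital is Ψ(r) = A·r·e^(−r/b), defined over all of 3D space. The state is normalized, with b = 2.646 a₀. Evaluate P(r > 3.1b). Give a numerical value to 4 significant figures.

Integrate the radial probability density 4πr²|Ψ|² over r > 3.1b.
A² is fixed by ∫₀^∞ 4πr²|Ψ|² dr = 1, i.e. A² = (3·π·b^5)^(−1).
Let u = r/b; then A², 4π and the length scale all cancel, so P = ∫_{3.1}^{∞} u^4·e^(-2·u) du ÷ ∫_{0}^{∞} u^4·e^(-2·u) du.
With ∫ u^4·e^(-2·u) du = -(u^4/2 + u^3 + 3·u^2/2 + 3·u/2 + 3/4)·e^(-2·u) + C, the region integral is ≈ 0.194383 and the full one is 3/4.
This evaluates to P = 0.25918.

P ≈ 0.2592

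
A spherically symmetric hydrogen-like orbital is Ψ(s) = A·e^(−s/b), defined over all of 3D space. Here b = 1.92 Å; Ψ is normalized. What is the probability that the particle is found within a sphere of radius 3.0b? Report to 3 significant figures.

P ≈ 0.938

Integrate the radial probability density 4πs²|Ψ|² over s ≤ 3.0b.
A² is fixed by ∫₀^∞ 4πs²|Ψ|² ds = 1, i.e. A² = (π·b^3)^(−1).
Let u = s/b; then A², 4π and the length scale all cancel, so P = ∫_{0}^{3.0} u^2·e^(-2·u) du ÷ ∫_{0}^{∞} u^2·e^(-2·u) du.
Using ∫ u^2·e^(-2·u) du = -(2·u^2 + 2·u + 1)·e^(-2·u)/4, the numerator is 1/4 - 25·e^(-6)/4 and the denominator is 1/4.
The region integral divided by the full integral gives P = 0.9380.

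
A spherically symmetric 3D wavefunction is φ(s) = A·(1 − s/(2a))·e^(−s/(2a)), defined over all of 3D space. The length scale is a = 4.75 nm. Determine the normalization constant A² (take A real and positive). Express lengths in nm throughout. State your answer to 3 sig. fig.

A^2 ≈ 0.000371 nm^(-3)

Require ∫ |φ|² 4πs² ds = 1 over the whole domain.
The angular integral contributes 4π, leaving ∫₀^∞ s²|φ|² ds.
With ∫₀^∞ s^4 e^(−αs) ds = 4!/α^5, ∫|φ|² 4πs² ds = A²·(8·π·a^3).
Setting this equal to 1 gives A² = 1/(8·π·a^3).
With a = 4.75: A² = 0.0003713 and A = 0.01927.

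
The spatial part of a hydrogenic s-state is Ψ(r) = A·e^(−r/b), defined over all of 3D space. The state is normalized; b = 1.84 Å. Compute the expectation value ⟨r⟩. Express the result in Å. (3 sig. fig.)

⟨r⟩ ≈ 2.76 Å

⟨r⟩ = ∫ r |Ψ|² 4πr² dr over the full domain.
Recall ∫₀^∞ r^m e^(−r/β) dr = m!·β^(m+1), since the A² factors cancel between numerator and denominator, ⟨r⟩ = 3·b/2.
Putting b = 1.84 gives 2.760.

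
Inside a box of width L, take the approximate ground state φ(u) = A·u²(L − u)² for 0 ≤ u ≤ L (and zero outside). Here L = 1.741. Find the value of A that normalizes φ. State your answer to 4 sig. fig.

Require ∫ |φ|² du = 1 over the whole domain.
Carrying out the integral gives A² · L^9/630.
Setting this equal to 1 gives A² = 1/(L^9/630).
Plugging in L = 1.741 yields A = 2.0705.

A ≈ 2.071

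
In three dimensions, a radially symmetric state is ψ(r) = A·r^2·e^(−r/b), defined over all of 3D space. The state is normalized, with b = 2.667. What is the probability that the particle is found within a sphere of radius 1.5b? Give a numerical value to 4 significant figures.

P ≈ 0.03351

With dV = 4πr²dr, the probability is ∫|ψ|² dV over r ≤ 1.5b.
Normalization gives A² = 1/(45·π·b^7/2).
In terms of u = r/b (A², 4π and the length scale all cancel between numerator and denominator), P = [∫_{0}^{1.5} u^6·e^(-2·u) du] / [∫_{0}^{∞} u^6·e^(-2·u) du].
Using ∫ u^6·e^(-2·u) du = -(4·u^6 + 12·u^5 + 30·u^4 + 60·u^3 + 90·u^2 + 90·u + 45)·e^(-2·u)/8, the numerator is ≈ 0.188486 and the denominator is 45/8.
Taking the ratio yields P = 0.033509.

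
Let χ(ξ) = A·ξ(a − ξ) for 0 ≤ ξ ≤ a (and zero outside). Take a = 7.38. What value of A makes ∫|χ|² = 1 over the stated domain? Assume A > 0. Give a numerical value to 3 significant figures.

A ≈ 0.0370

The normalization condition is ∫|χ|² dξ = 1 from 0 to a.
Expanding the polynomial and integrating term by term, the integral (without the A² prefactor) comes out to a^5/30.
Setting this equal to 1 gives A² = 1/(a^5/30).
Substituting a = 7.38 gives A² = 0.001370, so A = 0.03702.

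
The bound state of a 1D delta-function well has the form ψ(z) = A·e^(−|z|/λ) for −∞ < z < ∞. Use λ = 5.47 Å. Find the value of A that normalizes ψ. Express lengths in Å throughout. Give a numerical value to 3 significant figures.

A ≈ 0.428 Å^(-1/2)

Normalization requires ∫|ψ|² dz = 1, integrated from −∞ to ∞.
Recall ∫₀^∞ z^m e^(−z/β) dz = m!·β^(m+1), carrying out the integral gives A² · λ.
Hence A² = 1/[λ].
Plugging in λ = 5.47 yields A = 0.4276.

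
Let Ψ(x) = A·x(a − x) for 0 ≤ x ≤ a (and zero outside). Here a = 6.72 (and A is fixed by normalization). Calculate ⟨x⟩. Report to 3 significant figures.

⟨x⟩ ≈ 3.36

By definition ⟨x⟩ = ∫ x |Ψ(x)|² dx.
The ratio of the moment integral to the normalization integral gives ⟨x⟩ = a/2.
With a = 6.72, ⟨x⟩ = 3.360.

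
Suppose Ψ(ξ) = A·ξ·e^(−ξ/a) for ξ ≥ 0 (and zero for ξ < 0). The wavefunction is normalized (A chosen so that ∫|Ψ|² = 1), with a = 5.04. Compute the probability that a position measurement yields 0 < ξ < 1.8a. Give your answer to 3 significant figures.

The probability is P = ∫ |Ψ|² dξ over [0, 1.8a].
With A² fixed by ∫|Ψ|² = 1, i.e. A² = (a^3/4)^(−1), substitute and integrate.
Substituting u = ξ/a, A² and the length scale cancel in the ratio: P = ∫_{0}^{1.8} u^2·e^(-2·u) du / ∫_{0}^{∞} u^2·e^(-2·u) du.
With ∫ u^2·e^(-2·u) du = -(2·u^2 + 2·u + 1)·e^(-2·u)/4 + C, the region integral is 1/4 - 277·e^(-18/5)/100 and the full one is 1/4.
The result is P = 0.6973.

P ≈ 0.697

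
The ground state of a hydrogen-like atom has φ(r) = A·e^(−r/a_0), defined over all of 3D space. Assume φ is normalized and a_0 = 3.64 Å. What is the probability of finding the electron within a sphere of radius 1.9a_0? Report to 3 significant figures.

P = ∫ |φ|² 4πr² dr over r ≤ 1.9a_0.
The full normalization integral is A²·[π·a_0^3] = 1, fixing A².
Let u = r/a_0; then A², 4π and the length scale all cancel, so P = ∫_{0}^{1.9} u^2·e^(-2·u) du ÷ ∫_{0}^{∞} u^2·e^(-2·u) du.
With ∫ u^2·e^(-2·u) du = -(2·u^2 + 2·u + 1)·e^(-2·u)/4 + C, the region integral is 1/4 - 601·e^(-19/5)/200 and the full one is 1/4.
The region integral divided by the full integral gives P = 0.7311.

P ≈ 0.731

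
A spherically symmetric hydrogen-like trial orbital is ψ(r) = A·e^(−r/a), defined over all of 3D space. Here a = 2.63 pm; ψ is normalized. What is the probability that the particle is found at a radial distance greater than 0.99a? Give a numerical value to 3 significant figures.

With dV = 4πr²dr, the probability is ∫|ψ|² dV over r > 0.99a.
The full normalization integral is A²·[π·a^3] = 1, fixing A².
In terms of u = r/a (A², 4π and the length scale all cancel between numerator and denominator), P = [∫_{0.99}^{∞} u^2·e^(-2·u) du] / [∫_{0}^{∞} u^2·e^(-2·u) du].
An antiderivative of u^2·e^(-2·u) is -(2·u^2 + 2·u + 1)·e^(-2·u)/4; evaluating from 0.99 to ∞ gives ≈ 0.17052, while the full integral is 1/4.
This evaluates to P = 0.6821.

P ≈ 0.682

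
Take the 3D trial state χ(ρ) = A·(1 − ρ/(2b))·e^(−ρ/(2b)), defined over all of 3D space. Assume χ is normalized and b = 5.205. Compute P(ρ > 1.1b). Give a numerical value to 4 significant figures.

P ≈ 0.9613

Integrate the radial probability density 4πρ²|χ|² over ρ > 1.1b.
A² is fixed by ∫₀^∞ 4πρ²|χ|² dρ = 1, i.e. A² = (8·π·b^3)^(−1).
Substituting u = ρ/b, A², 4π and the length scale all cancel in the ratio: P = ∫_{1.1}^{∞} u^2·(1 - u/2)^2·e^(-u) du / ∫_{0}^{∞} u^2·(1 - u/2)^2·e^(-u) du.
Using ∫ u^2·(1 - u/2)^2·e^(-u) du = -(u^4/4 + u^2 + 2·u + 2)·e^(-u), the numerator is ≈ 1.92267 and the denominator is 2.
Taking the ratio yields P = 0.96134.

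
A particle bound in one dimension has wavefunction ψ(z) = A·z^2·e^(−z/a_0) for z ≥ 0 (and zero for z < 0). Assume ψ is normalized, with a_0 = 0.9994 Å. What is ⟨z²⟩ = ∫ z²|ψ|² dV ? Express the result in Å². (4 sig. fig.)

⟨z^2⟩ ≈ 7.491 Å^2

⟨z²⟩ = ∫ z^2 |ψ|² dz over the full domain.
With ∫₀^∞ z^6 e^(−αz) dz = 6!/α^7, the ratio of the moment integral to the normalization integral gives ⟨z²⟩ = 15·a_0^2/2.
With a_0 = 0.9994, ⟨z^2⟩ = 7.4910.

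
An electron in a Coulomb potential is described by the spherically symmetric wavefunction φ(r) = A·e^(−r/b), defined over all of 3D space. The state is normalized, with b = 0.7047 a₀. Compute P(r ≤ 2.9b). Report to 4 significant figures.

P ≈ 0.9285

With dV = 4πr²dr, the probability is ∫|φ|² dV over r ≤ 2.9b.
A² is fixed by ∫₀^∞ 4πr²|φ|² dr = 1, i.e. A² = (π·b^3)^(−1).
Let u = r/b; then A², 4π and the length scale all cancel, so P = ∫_{0}^{2.9} u^2·e^(-2·u) du ÷ ∫_{0}^{∞} u^2·e^(-2·u) du.
An antiderivative of u^2·e^(-2·u) is -(2·u^2 + 2·u + 1)·e^(-2·u)/4; evaluating from 0 to 2.9 gives 1/4 - 1181·e^(-29/5)/200, while the full integral is 1/4.
This evaluates to P = 0.92849.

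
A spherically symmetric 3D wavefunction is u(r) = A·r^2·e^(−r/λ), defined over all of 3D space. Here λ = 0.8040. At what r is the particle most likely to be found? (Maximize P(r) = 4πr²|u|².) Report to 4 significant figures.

Set d/dr [P(r) = 4πr²|u|²] = 0 and solve for r > 0.
Solving yields r = 3·λ.
With λ = 0.8040, the most probable radial distance is 2.4120.

r ≈ 2.412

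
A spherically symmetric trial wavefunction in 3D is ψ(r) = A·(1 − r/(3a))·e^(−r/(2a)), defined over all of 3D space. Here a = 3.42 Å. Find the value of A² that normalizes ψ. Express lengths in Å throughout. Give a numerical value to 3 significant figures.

A^2 ≈ 0.00298 Å^(-3)

The normalization condition is ∫|ψ|² 4πr² dr = 1 from 0 to ∞.
(Spherical symmetry: dV = 4πr² dr.)
The integral (without the A² prefactor) comes out to 8·π·a^3/3.
So A² = (8·π·a^3/3)^(−1).
Plugging in a = 3.42 yields A = 0.05463.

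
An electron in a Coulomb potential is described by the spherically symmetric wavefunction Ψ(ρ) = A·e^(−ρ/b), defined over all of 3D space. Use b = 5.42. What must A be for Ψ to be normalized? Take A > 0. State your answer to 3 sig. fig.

A ≈ 0.0447

Require ∫ |Ψ|² 4πρ² dρ = 1 over the whole domain.
In 3D with spherical symmetry the volume element is 4πρ² dρ.
Recall ∫₀^∞ ρ^m e^(−ρ/β) dρ = m!·β^(m+1), ∫|Ψ|² 4πρ² dρ = A²·(π·b^3).
So A² = (π·b^3)^(−1).
With b = 5.42: A² = 0.001999 and A = 0.04471.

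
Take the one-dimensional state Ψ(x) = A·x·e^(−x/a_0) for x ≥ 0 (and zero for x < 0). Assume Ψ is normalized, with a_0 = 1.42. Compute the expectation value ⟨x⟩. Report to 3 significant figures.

By definition ⟨x⟩ = ∫ x |Ψ(x)|² dx.
Since the A² factors cancel between numerator and denominator, ⟨x⟩ = 3·a_0/2.
Putting a_0 = 1.42 gives 2.130.

⟨x⟩ ≈ 2.13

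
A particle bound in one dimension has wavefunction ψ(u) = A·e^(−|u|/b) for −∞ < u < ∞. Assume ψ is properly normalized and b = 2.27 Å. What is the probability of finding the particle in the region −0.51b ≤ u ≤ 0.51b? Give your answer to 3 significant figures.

The probability is P = ∫ |ψ|² du over [−0.51b, 0.51b].
With A² fixed by ∫|ψ|² = 1, i.e. A² = (b)^(−1), substitute and integrate.
By symmetry take twice the u ≥ 0 contribution in numerator and denominator; the 2's cancel. Let t = u/b; then A² and the length scale cancel, so P = ∫_{0}^{0.51} e^(-2·t) dt ÷ ∫_{0}^{∞} e^(-2·t) dt.
An antiderivative of e^(-2·t) is -e^(-2·t)/2; evaluating from 0 to 0.51 gives 1/2 - e^(-51/50)/2, while the full integral is 1/2.
Taking the ratio, P = 0.6394.

P ≈ 0.639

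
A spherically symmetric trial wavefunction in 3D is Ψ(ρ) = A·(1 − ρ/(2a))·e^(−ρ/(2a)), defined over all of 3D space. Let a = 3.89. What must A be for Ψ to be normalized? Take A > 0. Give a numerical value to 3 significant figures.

A ≈ 0.0260

Require ∫ |Ψ|² 4πρ² dρ = 1 over the whole domain.
The angular integral contributes 4π, leaving ∫₀^∞ ρ²|Ψ|² dρ.
With Ψ = A·(1 − ρ/(2a))·e^(−ρ/(2a)), the integral evaluates to A²·[8·π·a^3].
Hence A² = 1/[8·π·a^3].
Substituting a = 3.89 gives A² = 0.0006759, so A = 0.02600.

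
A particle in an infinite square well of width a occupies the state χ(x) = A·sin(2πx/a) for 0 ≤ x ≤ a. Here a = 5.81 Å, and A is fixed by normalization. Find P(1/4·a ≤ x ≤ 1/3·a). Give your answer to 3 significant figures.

|χ|² is the probability density, so P = ∫_{1/4·a}^{1/3·a} |χ|² dx.
With A² fixed by ∫|χ|² = 1, i.e. A² = (a/2)^(−1), substitute and integrate.
Substituting u = x/a, A² and the length scale cancel in the ratio: P = ∫_{1/4}^{1/3} sin(2·π·u)^2 du / ∫_{0}^{1} sin(2·π·u)^2 du.
With ∫ sin(2·π·u)^2 du = u/2 - sin(4·π·u)/(8·π) + C, the region integral is √(3)/(16·π) + 1/24 and the full one is 1/2.
The result is P = (√(3)/8 + π/12)/π.

P ≈ 0.152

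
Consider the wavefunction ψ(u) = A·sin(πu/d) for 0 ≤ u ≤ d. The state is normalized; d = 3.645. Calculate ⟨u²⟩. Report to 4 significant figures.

By definition ⟨u²⟩ = ∫ u^2 |ψ(u)|² du.
Using sin²θ = (1 − cos 2θ)/2, evaluating both integrals, ⟨u²⟩ = -d^2/(2·π^2) + d^2/3.
With d = 3.645, ⟨u^2⟩ = 3.7556.

⟨u^2⟩ ≈ 3.756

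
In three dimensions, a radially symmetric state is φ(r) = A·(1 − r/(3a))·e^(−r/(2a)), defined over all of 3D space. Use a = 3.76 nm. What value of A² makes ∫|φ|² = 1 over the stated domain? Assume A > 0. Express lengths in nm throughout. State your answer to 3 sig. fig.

The normalization condition is ∫|φ|² 4πr² dr = 1 from 0 to ∞.
With φ = A·(1 − r/(3a))·e^(−r/(2a)), the integral evaluates to A²·[8·π·a^3/3].
So A² = (8·π·a^3/3)^(−1).
Plugging in a = 3.76 yields A = 0.04739.

A^2 ≈ 0.00225 nm^(-3)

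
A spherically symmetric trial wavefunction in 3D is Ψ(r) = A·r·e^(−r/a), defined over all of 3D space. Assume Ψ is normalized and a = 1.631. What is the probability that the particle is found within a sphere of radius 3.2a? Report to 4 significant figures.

P ≈ 0.7649

With dV = 4πr²dr, the probability is ∫|Ψ|² dV over r ≤ 3.2a.
A² is fixed by ∫₀^∞ 4πr²|Ψ|² dr = 1, i.e. A² = (3·π·a^5)^(−1).
Let u = r/a; then A², 4π and the length scale all cancel, so P = ∫_{0}^{3.2} u^4·e^(-2·u) du ÷ ∫_{0}^{∞} u^4·e^(-2·u) du.
Using ∫ u^4·e^(-2·u) du = -(u^4/2 + u^3 + 3·u^2/2 + 3·u/2 + 3/4)·e^(-2·u), the numerator is ≈ 0.573697 and the denominator is 3/4.
Taking the ratio yields P = 0.76493.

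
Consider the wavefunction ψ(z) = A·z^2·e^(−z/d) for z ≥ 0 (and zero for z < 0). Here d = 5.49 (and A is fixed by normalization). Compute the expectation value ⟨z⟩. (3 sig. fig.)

⟨z⟩ ≈ 13.7

⟨z⟩ = ∫ z |ψ|² dz over the full domain.
With ∫₀^∞ z^5 e^(−αz) dz = 5!/α^6, since the A² factors cancel between numerator and denominator, ⟨z⟩ = 5·d/2.
With d = 5.49, ⟨z⟩ = 13.73.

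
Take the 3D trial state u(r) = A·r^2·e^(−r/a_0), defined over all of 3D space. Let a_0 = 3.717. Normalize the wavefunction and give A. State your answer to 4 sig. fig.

A ≈ 0.001201

Require ∫ |u|² 4πr² dr = 1 over the whole domain.
Recall ∫₀^∞ r^m e^(−r/β) dr = m!·β^(m+1), carrying out the integral gives A² · 45·π·a_0^7/2.
Setting this equal to 1 gives A² = 1/(45·π·a_0^7/2).
Substituting a_0 = 3.717 gives A² = 0.0000014432, so A = 0.0012013.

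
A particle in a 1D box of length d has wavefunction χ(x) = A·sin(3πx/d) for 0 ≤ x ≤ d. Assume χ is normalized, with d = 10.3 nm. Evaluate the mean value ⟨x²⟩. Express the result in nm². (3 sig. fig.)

⟨x^2⟩ ≈ 34.8 nm^2

By definition ⟨x²⟩ = ∫ x^2 |χ(x)|² dx.
Evaluating both integrals, ⟨x²⟩ = -d^2/(18·π^2) + d^2/3.
Putting d = 10.3 gives 34.77.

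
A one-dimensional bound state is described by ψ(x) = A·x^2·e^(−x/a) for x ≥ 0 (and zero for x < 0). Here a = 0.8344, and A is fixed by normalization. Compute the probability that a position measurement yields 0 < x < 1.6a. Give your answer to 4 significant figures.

P ≈ 0.2194

|ψ|² is the probability density, so P = ∫_{0}^{1.6a} |ψ|² dx.
The normalization integral ∫|ψ|²dx over the whole domain equals 3·a^5/4·A², and A² cancels in the ratio.
In terms of u = x/a (A² and the length scale cancel between numerator and denominator), P = [∫_{0}^{1.6} u^4·e^(-2·u) du] / [∫_{0}^{∞} u^4·e^(-2·u) du].
An antiderivative of u^4·e^(-2·u) is -(u^4/2 + u^3 + 3·u^2/2 + 3·u/2 + 3/4)·e^(-2·u); evaluating from 0 to 1.6 gives ≈ 0.164541, while the full integral is 3/4.
This works out to P = 0.21939.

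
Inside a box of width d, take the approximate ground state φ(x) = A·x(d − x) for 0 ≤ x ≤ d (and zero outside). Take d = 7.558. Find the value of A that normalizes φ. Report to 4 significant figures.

Require ∫ |φ|² dx = 1 over the whole domain.
Expanding the polynomial and integrating term by term, with φ = A·x(d − x), the integral evaluates to A²·[d^5/30].
Hence A² = 1/[d^5/30].
Plugging in d = 7.558 yields A = 0.034877.

A ≈ 0.03488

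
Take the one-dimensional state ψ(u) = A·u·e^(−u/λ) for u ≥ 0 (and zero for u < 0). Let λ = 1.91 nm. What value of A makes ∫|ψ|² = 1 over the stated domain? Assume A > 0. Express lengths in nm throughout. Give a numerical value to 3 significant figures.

Require ∫ |ψ|² du = 1 over the whole domain.
Using ∫₀^∞ uⁿ e^(−αu) du = n!/αⁿ⁺¹, the integral (without the A² prefactor) comes out to λ^3/4.
Hence A² = 1/[λ^3/4].
Plugging in λ = 1.91 yields A = 0.7577.

A ≈ 0.758 nm^(-3/2)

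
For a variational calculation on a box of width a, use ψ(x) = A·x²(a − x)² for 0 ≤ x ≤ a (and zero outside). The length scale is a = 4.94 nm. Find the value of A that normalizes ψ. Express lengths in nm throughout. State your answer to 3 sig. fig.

A ≈ 0.0190 nm^(-9/2)

Require ∫ |ψ|² dx = 1 over the whole domain.
Expanding the polynomial and integrating term by term, the integral (without the A² prefactor) comes out to a^9/630.
Hence A² = 1/[a^9/630].
With a = 4.94: A² = 0.0003596 and A = 0.01896.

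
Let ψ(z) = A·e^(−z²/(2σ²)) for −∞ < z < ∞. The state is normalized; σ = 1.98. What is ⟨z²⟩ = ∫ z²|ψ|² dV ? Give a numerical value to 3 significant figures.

The expectation value is the |ψ|²-weighted average of z^2: ∫ z^2|ψ|² dz.
Using the Gaussian integral ∫_{−∞}^{∞} e^(−αz²) dz = √(π/α), the ratio of the moment integral to the normalization integral gives ⟨z²⟩ = σ^2/2.
With σ = 1.98, ⟨z^2⟩ = 1.960.

⟨z^2⟩ ≈ 1.96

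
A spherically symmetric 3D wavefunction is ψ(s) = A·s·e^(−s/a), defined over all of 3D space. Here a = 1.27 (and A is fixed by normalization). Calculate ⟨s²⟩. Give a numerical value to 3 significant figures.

⟨s^2⟩ ≈ 12.1

By definition ⟨s²⟩ = ∫ s^2 |ψ(s)|² 4πs² ds.
Using ∫₀^∞ sⁿ e^(−αs) ds = n!/αⁿ⁺¹, the ratio of the moment integral to the normalization integral gives ⟨s²⟩ = 15·a^2/2.
With a = 1.27, ⟨s^2⟩ = 12.10.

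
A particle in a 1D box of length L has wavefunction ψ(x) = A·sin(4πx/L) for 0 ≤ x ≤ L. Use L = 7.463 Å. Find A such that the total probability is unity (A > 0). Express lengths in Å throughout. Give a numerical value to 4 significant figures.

The normalization condition is ∫|ψ|² dx = 1 from 0 to L.
Using sin²θ = (1 − cos 2θ)/2, carrying out the integral gives A² · L/2.
Hence A² = 1/[L/2].
Plugging in L = 7.463 yields A = 0.51768.

A ≈ 0.5177 Å^(-1/2)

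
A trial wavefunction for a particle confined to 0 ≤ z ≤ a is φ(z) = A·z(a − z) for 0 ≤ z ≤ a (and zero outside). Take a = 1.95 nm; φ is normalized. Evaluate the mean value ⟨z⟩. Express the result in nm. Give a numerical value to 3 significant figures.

⟨z⟩ ≈ 0.975 nm

The expectation value is the |φ|²-weighted average of z: ∫ z|φ|² dz.
Expanding the polynomial and integrating term by term, evaluating both integrals, ⟨z⟩ = a/2.
Putting a = 1.95 gives 0.9750.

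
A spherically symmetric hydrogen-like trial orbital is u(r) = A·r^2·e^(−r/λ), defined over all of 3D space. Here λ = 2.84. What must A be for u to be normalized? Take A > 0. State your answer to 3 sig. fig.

Normalization requires ∫|u|² 4πr² dr = 1, integrated from 0 to ∞.
The angular integral contributes 4π, leaving ∫₀^∞ r²|u|² dr.
Using ∫₀^∞ rⁿ e^(−αr) dr = n!/αⁿ⁺¹, carrying out the integral gives A² · 45·π·λ^7/2.
So A² = (45·π·λ^7/2)^(−1).
With λ = 2.84: A² = 0.000009494 and A = 0.003081.

A ≈ 0.00308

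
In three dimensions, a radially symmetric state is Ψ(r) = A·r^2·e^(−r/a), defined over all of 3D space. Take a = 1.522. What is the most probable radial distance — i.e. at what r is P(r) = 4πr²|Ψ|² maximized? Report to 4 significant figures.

r ≈ 4.566

Set d/dr [P(r) = 4πr²|Ψ|²] = 0 and solve for r > 0.
Solving yields r = 3·a.
With a = 1.522, the most probable radial distance is 4.5660.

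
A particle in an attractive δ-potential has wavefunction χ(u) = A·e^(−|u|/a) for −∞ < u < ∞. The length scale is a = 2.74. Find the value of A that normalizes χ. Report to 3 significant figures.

Normalization requires ∫|χ|² du = 1, integrated from −∞ to ∞.
With χ = A·e^(−|u|/a), the integral evaluates to A²·[a].
Plugging in a = 2.74 yields A = 0.6041.

A ≈ 0.604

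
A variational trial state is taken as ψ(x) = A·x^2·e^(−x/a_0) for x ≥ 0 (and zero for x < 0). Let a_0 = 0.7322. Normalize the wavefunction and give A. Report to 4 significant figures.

A ≈ 2.517

We need A² ∫|f|² dx = 1, taking the integral from 0 to ∞.
With ∫₀^∞ x^4 e^(−αx) dx = 4!/α^5, with ψ = A·x^2·e^(−x/a_0), the integral evaluates to A²·[3·a_0^5/4].
So A² = (3·a_0^5/4)^(−1).
Substituting a_0 = 0.7322 gives A² = 6.3356, so A = 2.5171.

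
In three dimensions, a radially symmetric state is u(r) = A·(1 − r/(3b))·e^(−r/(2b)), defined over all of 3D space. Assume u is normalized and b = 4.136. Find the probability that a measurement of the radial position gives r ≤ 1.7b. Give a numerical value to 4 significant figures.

With dV = 4πr²dr, the probability is ∫|u|² dV over r ≤ 1.7b.
The full normalization integral is A²·[8·π·b^3/3] = 1, fixing A².
Substituting t = r/b, A², 4π and the length scale all cancel in the ratio: P = ∫_{0}^{1.7} t^2·(1 - t/3)^2·e^(-t) dt / ∫_{0}^{∞} t^2·(1 - t/3)^2·e^(-t) dt.
An antiderivative of t^2·(1 - t/3)^2·e^(-t) is (-t^4 + 2·t^3 - 3·t^2 - 6·t - 6)·e^(-t)/9; evaluating from 0 to 1.7 gives ≈ 0.191769, while the full integral is 2/3.
This evaluates to P = 0.28765.

P ≈ 0.2877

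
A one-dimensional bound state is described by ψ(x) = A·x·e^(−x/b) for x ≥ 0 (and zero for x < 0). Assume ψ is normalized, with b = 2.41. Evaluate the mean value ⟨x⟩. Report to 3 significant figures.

By definition ⟨x⟩ = ∫ x |ψ(x)|² dx.
Using ∫₀^∞ xⁿ e^(−αx) dx = n!/αⁿ⁺¹, evaluating both integrals, ⟨x⟩ = 3·b/2.
Putting b = 2.41 gives 3.615.

⟨x⟩ ≈ 3.62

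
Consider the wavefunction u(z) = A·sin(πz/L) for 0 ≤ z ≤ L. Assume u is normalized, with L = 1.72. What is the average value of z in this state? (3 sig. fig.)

⟨z⟩ ≈ 0.860

The expectation value is the |u|²-weighted average of z: ∫ z|u|² dz.
With ∫₀^L sin²(nπz/L) dz = L/2, since the A² factors cancel between numerator and denominator, ⟨z⟩ = L/2.
With L = 1.72, ⟨z⟩ = 0.8600.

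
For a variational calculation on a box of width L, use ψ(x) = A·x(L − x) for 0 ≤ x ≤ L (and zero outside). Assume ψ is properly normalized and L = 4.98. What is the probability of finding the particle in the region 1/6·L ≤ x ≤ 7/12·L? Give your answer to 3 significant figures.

P ≈ 0.618

|ψ|² is the probability density, so P = ∫_{1/6·L}^{7/12·L} |ψ|² dx.
With A² fixed by ∫|ψ|² = 1, i.e. A² = (L^5/30)^(−1), substitute and integrate.
Substituting u = x/L, A² and the length scale cancel in the ratio: P = ∫_{1/6}^{7/12} u^2·(1 - u)^2 du / ∫_{0}^{1} u^2·(1 - u)^2 du.
With ∫ u^2·(1 - u)^2 du = u^3·(6·u^2 - 15·u + 10)/30 + C, the region integral is ≈ 0.020596 and the full one is 1/30.
This works out to P = 0.6179.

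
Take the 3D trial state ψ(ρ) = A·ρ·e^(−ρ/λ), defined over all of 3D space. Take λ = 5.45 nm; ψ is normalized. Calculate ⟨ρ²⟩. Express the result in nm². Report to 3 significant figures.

⟨ρ²⟩ = ∫ ρ^2 |ψ|² 4πρ² dρ over the full domain.
Recall ∫₀^∞ ρ^m e^(−ρ/β) dρ = m!·β^(m+1), the ratio of the moment integral to the normalization integral gives ⟨ρ²⟩ = 15·λ^2/2.
With λ = 5.45, ⟨ρ^2⟩ = 222.8.

⟨ρ^2⟩ ≈ 223 nm^2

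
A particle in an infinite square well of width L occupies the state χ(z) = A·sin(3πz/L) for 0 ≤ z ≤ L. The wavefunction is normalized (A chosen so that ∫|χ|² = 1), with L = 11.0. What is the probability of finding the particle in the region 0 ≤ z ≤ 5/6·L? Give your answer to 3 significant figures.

P ≈ 0.833

The probability is P = ∫ |χ|² dz over [0, 5/6·L].
Since A² = 1/(L/2), this is the region integral divided by the full normalization integral.
Let u = z/L; then A² and the length scale cancel, so P = ∫_{0}^{5/6} sin(3·π·u)^2 du ÷ ∫_{0}^{1} sin(3·π·u)^2 du.
Using ∫ sin(3·π·u)^2 du = u/2 - sin(6·π·u)/(12·π), the numerator is 5/12 and the denominator is 1/2.
The result is P = 5/6.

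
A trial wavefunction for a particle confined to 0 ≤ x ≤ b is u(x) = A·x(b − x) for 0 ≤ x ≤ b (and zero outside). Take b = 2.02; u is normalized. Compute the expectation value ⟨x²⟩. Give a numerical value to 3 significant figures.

⟨x^2⟩ ≈ 1.17

The expectation value is the |u|²-weighted average of x^2: ∫ x^2|u|² dx.
The ratio of the moment integral to the normalization integral gives ⟨x²⟩ = 2·b^2/7.
Putting b = 2.02 gives 1.166.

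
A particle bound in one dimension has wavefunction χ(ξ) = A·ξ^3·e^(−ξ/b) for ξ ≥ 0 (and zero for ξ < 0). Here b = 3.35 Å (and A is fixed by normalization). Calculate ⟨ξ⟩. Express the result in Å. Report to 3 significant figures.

⟨ξ⟩ ≈ 11.7 Å

By definition ⟨ξ⟩ = ∫ ξ |χ(ξ)|² dξ.
The ratio of the moment integral to the normalization integral gives ⟨ξ⟩ = 7·b/2.
Putting b = 3.35 gives 11.73.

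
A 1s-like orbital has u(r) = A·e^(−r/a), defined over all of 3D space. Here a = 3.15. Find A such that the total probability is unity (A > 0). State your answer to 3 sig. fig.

We need A² ∫|f|² 4πr² dr = 1, taking the integral from 0 to ∞.
The angular integral contributes 4π, leaving ∫₀^∞ r²|u|² dr.
The integral (without the A² prefactor) comes out to π·a^3.
Setting this equal to 1 gives A² = 1/(π·a^3).
Substituting a = 3.15 gives A² = 0.01018, so A = 0.1009.

A ≈ 0.101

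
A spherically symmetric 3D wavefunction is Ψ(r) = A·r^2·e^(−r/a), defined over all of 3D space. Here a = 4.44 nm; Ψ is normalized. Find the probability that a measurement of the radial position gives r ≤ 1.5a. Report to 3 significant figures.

With dV = 4πr²dr, the probability is ∫|Ψ|² dV over r ≤ 1.5a.
A² is fixed by ∫₀^∞ 4πr²|Ψ|² dr = 1, i.e. A² = (45·π·a^7/2)^(−1).
Substituting u = r/a, A², 4π and the length scale all cancel in the ratio: P = ∫_{0}^{1.5} u^6·e^(-2·u) du / ∫_{0}^{∞} u^6·e^(-2·u) du.
With ∫ u^6·e^(-2·u) du = -(4·u^6 + 12·u^5 + 30·u^4 + 60·u^3 + 90·u^2 + 90·u + 45)·e^(-2·u)/8 + C, the region integral is ≈ 0.18849 and the full one is 45/8.
The region integral divided by the full integral gives P = 0.03351.

P ≈ 0.0335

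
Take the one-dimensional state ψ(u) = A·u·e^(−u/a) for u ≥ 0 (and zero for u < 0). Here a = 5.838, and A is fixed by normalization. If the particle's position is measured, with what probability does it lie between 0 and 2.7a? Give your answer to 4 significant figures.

P = ∫_{0}^{2.7a} |ψ(u)|² du.
The normalization integral ∫|ψ|²du over the whole domain equals a^3/4·A², and A² cancels in the ratio.
Substituting t = u/a, A² and the length scale cancel in the ratio: P = ∫_{0}^{2.7} t^2·e^(-2·t) dt / ∫_{0}^{∞} t^2·e^(-2·t) dt.
An antiderivative of t^2·e^(-2·t) is -(2·t^2 + 2·t + 1)·e^(-2·t)/4; evaluating from 0 to 2.7 gives 1/4 - 1049·e^(-27/5)/200, while the full integral is 1/4.
The result is P = 0.90524.

P ≈ 0.9052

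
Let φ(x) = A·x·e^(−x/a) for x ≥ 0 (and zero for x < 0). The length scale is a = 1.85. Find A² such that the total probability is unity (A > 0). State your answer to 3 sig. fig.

A^2 ≈ 0.632

The normalization condition is ∫|φ|² dx = 1 from 0 to ∞.
Recall ∫₀^∞ x^m e^(−x/β) dx = m!·β^(m+1), with φ = A·x·e^(−x/a), the integral evaluates to A²·[a^3/4].
With a = 1.85: A² = 0.6317 and A = 0.7948.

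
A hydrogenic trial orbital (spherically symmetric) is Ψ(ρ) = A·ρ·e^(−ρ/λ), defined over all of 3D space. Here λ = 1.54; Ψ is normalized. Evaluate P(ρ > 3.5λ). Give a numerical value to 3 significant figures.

P ≈ 0.173

With dV = 4πρ²dρ, the probability is ∫|Ψ|² dV over ρ > 3.5λ.
A² is fixed by ∫₀^∞ 4πρ²|Ψ|² dρ = 1, i.e. A² = (3·π·λ^5)^(−1).
In terms of u = ρ/λ (A², 4π and the length scale all cancel between numerator and denominator), P = [∫_{3.5}^{∞} u^4·e^(-2·u) du] / [∫_{0}^{∞} u^4·e^(-2·u) du].
An antiderivative of u^4·e^(-2·u) is -(u^4/2 + u^3 + 3·u^2/2 + 3·u/2 + 3/4)·e^(-2·u); evaluating from 3.5 to ∞ gives 4553·e^(-7)/32, while the full integral is 3/4.
This evaluates to P = 0.1730.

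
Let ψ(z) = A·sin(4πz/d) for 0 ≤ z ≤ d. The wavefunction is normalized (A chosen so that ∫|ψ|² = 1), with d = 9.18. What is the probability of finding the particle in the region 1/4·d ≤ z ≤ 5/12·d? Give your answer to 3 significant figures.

|ψ|² is the probability density, so P = ∫_{1/4·d}^{5/12·d} |ψ|² dz.
The normalization integral ∫|ψ|²dz over the whole domain equals d/2·A², and A² cancels in the ratio.
Let u = z/d; then A² and the length scale cancel, so P = ∫_{1/4}^{5/12} sin(4·π·u)^2 du ÷ ∫_{0}^{1} sin(4·π·u)^2 du.
With ∫ sin(4·π·u)^2 du = u/2 - sin(4·π·u)·cos(4·π·u)/(8·π) + C, the region integral is √(3)/(32·π) + 1/12 and the full one is 1/2.
Evaluating gives P = (√(3)/16 + π/6)/π.

P ≈ 0.201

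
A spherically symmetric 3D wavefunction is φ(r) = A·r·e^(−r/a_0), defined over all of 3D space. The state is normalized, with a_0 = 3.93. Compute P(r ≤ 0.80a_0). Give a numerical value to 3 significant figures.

P ≈ 0.0237

P = ∫ |φ|² 4πr² dr over r ≤ 0.80a_0.
A² is fixed by ∫₀^∞ 4πr²|φ|² dr = 1, i.e. A² = (3·π·a_0^5)^(−1).
In terms of u = r/a_0 (A², 4π and the length scale all cancel between numerator and denominator), P = [∫_{0}^{0.80} u^4·e^(-2·u) du] / [∫_{0}^{∞} u^4·e^(-2·u) du].
An antiderivative of u^4·e^(-2·u) is -(u^4/2 + u^3 + 3·u^2/2 + 3·u/2 + 3/4)·e^(-2·u); evaluating from 0 to 0.80 gives 3/4 - 9067·e^(-8/5)/2500, while the full integral is 3/4.
The region integral divided by the full integral gives P = 0.02368.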